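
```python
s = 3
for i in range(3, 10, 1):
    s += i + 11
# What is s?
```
Trace:
  s=3
  s=17, i=3
  s=32, i=4
  s=48, i=5
  s=65, i=6
  s=83, i=7
  s=102, i=8
  s=122, i=9

Final answer: 122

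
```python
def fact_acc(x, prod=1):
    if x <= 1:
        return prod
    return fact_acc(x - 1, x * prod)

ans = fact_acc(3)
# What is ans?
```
Call trace:
fact_acc(x=3, prod=1)
  fact_acc(x=2, prod=3)
    fact_acc(x=1, prod=6)
    -> return 6
  -> return 6
-> return 6

Final answer: 6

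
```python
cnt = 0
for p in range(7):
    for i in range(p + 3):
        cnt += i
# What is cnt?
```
Trace:
  cnt=0
  cnt=0, p=0, i=0
  cnt=1, p=0, i=1
  cnt=3, p=0, i=2
  cnt=3, p=1, i=0
  cnt=4, p=1, i=1
  cnt=6, p=1, i=2
  cnt=9, p=1, i=3
  cnt=9, p=2, i=0
  cnt=10, p=2, i=1
  cnt=12, p=2, i=2
  cnt=15, p=2, i=3
  cnt=19, p=2, i=4
  cnt=19, p=3, i=0
  cnt=20, p=3, i=1
  cnt=22, p=3, i=2
  cnt=25, p=3, i=3
  cnt=29, p=3, i=4
  cnt=34, p=3, i=5
  cnt=34, p=4, i=0
  cnt=35, p=4, i=1
  cnt=37, p=4, i=2
  cnt=40, p=4, i=3
  cnt=44, p=4, i=4
  cnt=49, p=4, i=5
  cnt=55, p=4, i=6
  cnt=55, p=5, i=0
  cnt=56, p=5, i=1
  cnt=58, p=5, i=2
  cnt=61, p=5, i=3
  cnt=65, p=5, i=4
  cnt=70, p=5, i=5
  cnt=76, p=5, i=6
  cnt=83, p=5, i=7
  cnt=83, p=6, i=0
  cnt=84, p=6, i=1
  cnt=86, p=6, i=2
  cnt=89, p=6, i=3
  cnt=93, p=6, i=4
  cnt=98, p=6, i=5
  cnt=104, p=6, i=6
  cnt=111, p=6, i=7
  cnt=119, p=6, i=8

Final answer: 119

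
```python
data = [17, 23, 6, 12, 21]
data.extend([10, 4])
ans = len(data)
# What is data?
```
Trace:
  data=[17, 23, 6, 12, 21]
  data=[17, 23, 6, 12, 21, 10, 4]
  data=[17, 23, 6, 12, 21, 10, 4], ans=7

Final answer: [17, 23, 6, 12, 21, 10, 4]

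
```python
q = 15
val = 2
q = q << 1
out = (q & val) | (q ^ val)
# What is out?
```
Trace:
  q=15
  q=15, val=2
  q=30, val=2
  q=30, val=2, out=30

Final answer: 30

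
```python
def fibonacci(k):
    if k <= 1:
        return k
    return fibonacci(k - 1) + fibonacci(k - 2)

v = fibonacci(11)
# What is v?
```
Call trace (a repeated sub-call is expanded the first time; later identical calls just restate its return value):
fibonacci(k=11)
  fibonacci(k=10)
    fibonacci(k=9)
      fibonacci(k=8)
        fibonacci(k=7)
          fibonacci(k=6)
            fibonacci(k=5)
              fibonacci(k=4)
                fibonacci(k=3)
                  fibonacci(k=2)
                    fibonacci(k=1)
                    -> return 1
                    fibonacci(k=0)
                    -> return 0
                  -> return 1
                  fibonacci(k=1)
                  -> return 1
                -> return 2
                fibonacci(k=2) -> return 1  (same call as traced above)
              -> return 3
              fibonacci(k=3) -> return 2  (same call as traced above)
            -> return 5
            fibonacci(k=4) -> return 3  (same call as traced above)
          -> return 8
          fibonacci(k=5) -> return 5  (same call as traced above)
        -> return 13
        fibonacci(k=6) -> return 8  (same call as traced above)
      -> return 21
      fibonacci(k=7) -> return 13  (same call as traced above)
    -> return 34
    fibonacci(k=8) -> return 21  (same call as traced above)
  -> return 55
  fibonacci(k=9) -> return 34  (same call as traced above)
-> return 89

Final answer: 89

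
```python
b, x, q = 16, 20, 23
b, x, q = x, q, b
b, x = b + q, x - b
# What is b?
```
Trace:
  b=16, x=20, q=23
  b=20, x=23, q=16
  b=36, x=3, q=16

Final answer: 36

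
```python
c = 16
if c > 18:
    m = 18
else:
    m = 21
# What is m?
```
Trace:
  c=16
  c=16, m=21

Final answer: 21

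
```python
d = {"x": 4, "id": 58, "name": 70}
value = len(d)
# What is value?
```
Trace:
  d={'x': 4, 'id': 58, 'name': 70}
  d={'x': 4, 'id': 58, 'name': 70}, value=3

Final answer: 3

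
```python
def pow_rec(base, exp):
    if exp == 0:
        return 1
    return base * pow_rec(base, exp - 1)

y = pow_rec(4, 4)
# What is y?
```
Call trace:
pow_rec(base=4, exp=4)
  pow_rec(base=4, exp=3)
    pow_rec(base=4, exp=2)
      pow_rec(base=4, exp=1)
        pow_rec(base=4, exp=0)
        -> return 1
      -> return 4
    -> return 16
  -> return 64
-> return 256

Final answer: 256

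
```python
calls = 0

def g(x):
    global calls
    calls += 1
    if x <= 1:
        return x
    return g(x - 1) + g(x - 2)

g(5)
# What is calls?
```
Call trace (a repeated sub-call is expanded the first time; later identical calls just restate its return value):
g(x=5)
  g(x=4)
    g(x=3)
      g(x=2)
        g(x=1)
        -> return 1
        g(x=0)
        -> return 0
      -> return 1
      g(x=1)
      -> return 1
    -> return 2
    g(x=2) -> return 1  (same call as traced above)
  -> return 3
  g(x=3) -> return 2  (same call as traced above)
-> return 5

calls is incremented once per call, so count the calls in each subtree. Let C(x) = number of calls made by g(x).
C(0) = C(1) = 1 (base case, no recursion); C(x) = 1 + C(x - 1) + C(x - 2) otherwise.
C(2) = 1 + C(1) + C(0) = 1 + 1 + 1 = 3
C(3) = 1 + C(2) + C(1) = 1 + 3 + 1 = 5
C(4) = 1 + C(3) + C(2) = 1 + 5 + 3 = 9
C(5) = 1 + C(4) + C(3) = 1 + 9 + 5 = 15
calls = C(5) = 15

Final answer: 15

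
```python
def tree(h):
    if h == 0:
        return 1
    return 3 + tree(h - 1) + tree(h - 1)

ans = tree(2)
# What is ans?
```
Call trace (a repeated sub-call is expanded the first time; later identical calls just restate its return value):
tree(h=2)
  tree(h=1)
    tree(h=0)
    -> return 1
    tree(h=0)
    -> return 1
  -> return 5
  tree(h=1) -> return 5  (same call as traced above)
-> return 13

Final answer: 13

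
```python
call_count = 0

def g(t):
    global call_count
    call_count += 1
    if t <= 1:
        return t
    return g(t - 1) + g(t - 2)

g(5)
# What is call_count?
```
Call trace (a repeated sub-call is expanded the first time; later identical calls just restate its return value):
g(t=5)
  g(t=4)
    g(t=3)
      g(t=2)
        g(t=1)
        -> return 1
        g(t=0)
        -> return 0
      -> return 1
      g(t=1)
      -> return 1
    -> return 2
    g(t=2) -> return 1  (same call as traced above)
  -> return 3
  g(t=3) -> return 2  (same call as traced above)
-> return 5

call_count is incremented once per call, so count the calls in each subtree. Let C(t) = number of calls made by g(t).
C(0) = C(1) = 1 (base case, no recursion); C(t) = 1 + C(t - 1) + C(t - 2) otherwise.
C(2) = 1 + C(1) + C(0) = 1 + 1 + 1 = 3
C(3) = 1 + C(2) + C(1) = 1 + 3 + 1 = 5
C(4) = 1 + C(3) + C(2) = 1 + 5 + 3 = 9
C(5) = 1 + C(4) + C(3) = 1 + 9 + 5 = 15
call_count = C(5) = 15

Final answer: 15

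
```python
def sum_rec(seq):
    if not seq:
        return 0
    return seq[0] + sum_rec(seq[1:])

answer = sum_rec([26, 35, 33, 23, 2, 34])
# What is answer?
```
Call trace:
sum_rec(seq=[26, 35, 33, 23, 2, 34])
  sum_rec(seq=[35, 33, 23, 2, 34])
    sum_rec(seq=[33, 23, 2, 34])
      sum_rec(seq=[23, 2, 34])
        sum_rec(seq=[2, 34])
          sum_rec(seq=[34])
            sum_rec(seq=[])
            -> return 0
          -> return 34
        -> return 36
      -> return 59
    -> return 92
  -> return 127
-> return 153

Final answer: 153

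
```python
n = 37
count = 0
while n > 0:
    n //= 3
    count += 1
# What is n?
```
Trace:
  n=37
  n=37, count=0
  n=12, count=1
  n=4, count=2
  n=1, count=3
  n=0, count=4

Final answer: 0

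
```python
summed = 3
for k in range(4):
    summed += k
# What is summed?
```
Trace:
  summed=3
  summed=3, k=0
  summed=4, k=1
  summed=6, k=2
  summed=9, k=3

Final answer: 9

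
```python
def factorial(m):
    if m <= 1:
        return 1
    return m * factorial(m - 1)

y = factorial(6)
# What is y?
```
Call trace:
factorial(m=6)
  factorial(m=5)
    factorial(m=4)
      factorial(m=3)
        factorial(m=2)
          factorial(m=1)
          -> return 1
        -> return 2
      -> return 6
    -> return 24
  -> return 120
-> return 720

Final answer: 720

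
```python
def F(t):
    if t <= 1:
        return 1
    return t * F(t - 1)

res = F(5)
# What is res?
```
Call trace:
F(t=5)
  F(t=4)
    F(t=3)
      F(t=2)
        F(t=1)
        -> return 1
      -> return 2
    -> return 6
  -> return 24
-> return 120

Final answer: 120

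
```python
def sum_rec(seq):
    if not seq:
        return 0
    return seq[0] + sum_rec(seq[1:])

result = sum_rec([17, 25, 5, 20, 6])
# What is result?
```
Call trace:
sum_rec(seq=[17, 25, 5, 20, 6])
  sum_rec(seq=[25, 5, 20, 6])
    sum_rec(seq=[5, 20, 6])
      sum_rec(seq=[20, 6])
        sum_rec(seq=[6])
          sum_rec(seq=[])
          -> return 0
        -> return 6
      -> return 26
    -> return 31
  -> return 56
-> return 73

Final answer: 73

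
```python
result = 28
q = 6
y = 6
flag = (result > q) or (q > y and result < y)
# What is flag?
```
Trace:
  result=28
  result=28, q=6
  result=28, q=6, y=6
  result=28, q=6, y=6, flag=True

Final answer: True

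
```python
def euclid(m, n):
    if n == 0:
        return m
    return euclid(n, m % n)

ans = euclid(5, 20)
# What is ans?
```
Call trace:
euclid(m=5, n=20)
  euclid(m=20, n=5)
    euclid(m=5, n=0)
    -> return 5
  -> return 5
-> return 5

Final answer: 5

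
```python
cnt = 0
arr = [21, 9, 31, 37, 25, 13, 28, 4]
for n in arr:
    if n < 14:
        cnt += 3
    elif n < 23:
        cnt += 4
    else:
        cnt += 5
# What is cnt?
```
Trace:
  cnt=0
  cnt=4, n=21
  cnt=7, n=9
  cnt=12, n=31
  cnt=17, n=37
  cnt=22, n=25
  cnt=25, n=13
  cnt=30, n=28
  cnt=33, n=4

Final answer: 33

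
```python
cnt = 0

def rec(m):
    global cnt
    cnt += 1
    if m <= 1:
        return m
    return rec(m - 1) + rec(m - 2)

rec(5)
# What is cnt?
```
Call trace (a repeated sub-call is expanded the first time; later identical calls just restate its return value):
rec(m=5)
  rec(m=4)
    rec(m=3)
      rec(m=2)
        rec(m=1)
        -> return 1
        rec(m=0)
        -> return 0
      -> return 1
      rec(m=1)
      -> return 1
    -> return 2
    rec(m=2) -> return 1  (same call as traced above)
  -> return 3
  rec(m=3) -> return 2  (same call as traced above)
-> return 5

cnt is incremented once per call, so count the calls in each subtree. Let C(m) = number of calls made by rec(m).
C(0) = C(1) = 1 (base case, no recursion); C(m) = 1 + C(m - 1) + C(m - 2) otherwise.
C(2) = 1 + C(1) + C(0) = 1 + 1 + 1 = 3
C(3) = 1 + C(2) + C(1) = 1 + 3 + 1 = 5
C(4) = 1 + C(3) + C(2) = 1 + 5 + 3 = 9
C(5) = 1 + C(4) + C(3) = 1 + 9 + 5 = 15
cnt = C(5) = 15

Final answer: 15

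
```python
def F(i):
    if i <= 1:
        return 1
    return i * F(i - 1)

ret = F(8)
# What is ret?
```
Call trace:
F(i=8)
  F(i=7)
    F(i=6)
      F(i=5)
        F(i=4)
          F(i=3)
            F(i=2)
              F(i=1)
              -> return 1
            -> return 2
          -> return 6
        -> return 24
      -> return 120
    -> return 720
  -> return 5040
-> return 40320

Final answer: 40320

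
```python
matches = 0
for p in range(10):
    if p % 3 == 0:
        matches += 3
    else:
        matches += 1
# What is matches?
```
Trace:
  matches=0
  matches=3, p=0
  matches=4, p=1
  matches=5, p=2
  matches=8, p=3
  matches=9, p=4
  matches=10, p=5
  matches=13, p=6
  matches=14, p=7
  matches=15, p=8
  matches=18, p=9

Final answer: 18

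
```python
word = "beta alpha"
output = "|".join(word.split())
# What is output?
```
Trace:
  word='beta alpha'
  word='beta alpha', output='beta|alpha'

Final answer: 'beta|alpha'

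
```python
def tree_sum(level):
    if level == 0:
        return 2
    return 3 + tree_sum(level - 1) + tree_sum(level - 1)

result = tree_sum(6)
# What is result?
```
Call trace (a repeated sub-call is expanded the first time; later identical calls just restate its return value):
tree_sum(level=6)
  tree_sum(level=5)
    tree_sum(level=4)
      tree_sum(level=3)
        tree_sum(level=2)
          tree_sum(level=1)
            tree_sum(level=0)
            -> return 2
            tree_sum(level=0)
            -> return 2
          -> return 7
          tree_sum(level=1) -> return 7  (same call as traced above)
        -> return 17
        tree_sum(level=2) -> return 17  (same call as traced above)
      -> return 37
      tree_sum(level=3) -> return 37  (same call as traced above)
    -> return 77
    tree_sum(level=4) -> return 77  (same call as traced above)
  -> return 157
  tree_sum(level=5) -> return 157  (same call as traced above)
-> return 317

Final answer: 317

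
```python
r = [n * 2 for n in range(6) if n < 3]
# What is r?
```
Trace:
  n=0
  n=1
  n=2
  n=3
  n=4
  n=5
  r=[0, 2, 4]

Final answer: [0, 2, 4]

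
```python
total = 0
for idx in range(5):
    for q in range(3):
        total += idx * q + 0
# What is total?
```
Trace:
  total=0
  total=0, idx=0, q=0
  total=0, idx=0, q=1
  total=0, idx=0, q=2
  total=0, idx=1, q=0
  total=1, idx=1, q=1
  total=3, idx=1, q=2
  total=3, idx=2, q=0
  total=5, idx=2, q=1
  total=9, idx=2, q=2
  total=9, idx=3, q=0
  total=12, idx=3, q=1
  total=18, idx=3, q=2
  total=18, idx=4, q=0
  total=22, idx=4, q=1
  total=30, idx=4, q=2

Final answer: 30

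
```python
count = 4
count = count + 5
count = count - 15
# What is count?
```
Trace:
  count=4
  count=9
  count=-6

Final answer: -6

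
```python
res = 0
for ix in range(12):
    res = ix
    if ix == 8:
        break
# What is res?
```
Trace:
  res=0
  res=0, ix=0
  res=1, ix=1
  res=2, ix=2
  res=3, ix=3
  res=4, ix=4
  res=5, ix=5
  res=6, ix=6
  res=7, ix=7
  res=8, ix=8

Final answer: 8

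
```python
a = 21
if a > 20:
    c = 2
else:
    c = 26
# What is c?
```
Trace:
  a=21
  a=21, c=2

Final answer: 2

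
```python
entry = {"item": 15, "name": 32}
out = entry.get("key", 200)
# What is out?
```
Trace:
  entry={'item': 15, 'name': 32}
  entry={'item': 15, 'name': 32}, out=200

Final answer: 200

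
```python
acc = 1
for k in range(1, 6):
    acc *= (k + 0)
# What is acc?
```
Trace:
  acc=1
  acc=1, k=1
  acc=2, k=2
  acc=6, k=3
  acc=24, k=4
  acc=120, k=5

Final answer: 120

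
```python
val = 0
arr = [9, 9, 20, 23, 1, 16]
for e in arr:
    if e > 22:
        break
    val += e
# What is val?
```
Trace:
  val=0
  val=9, e=9
  val=18, e=9
  val=38, e=20
  val=38, e=23

Final answer: 38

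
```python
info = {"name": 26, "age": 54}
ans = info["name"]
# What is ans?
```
Trace:
  info={'name': 26, 'age': 54}
  info={'name': 26, 'age': 54}, ans=26

Final answer: 26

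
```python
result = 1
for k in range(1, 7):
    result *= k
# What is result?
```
Trace:
  result=1
  result=1, k=1
  result=2, k=2
  result=6, k=3
  result=24, k=4
  result=120, k=5
  result=720, k=6

Final answer: 720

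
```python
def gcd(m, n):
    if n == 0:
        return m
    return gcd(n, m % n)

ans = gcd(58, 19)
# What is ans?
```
Call trace:
gcd(m=58, n=19)
  gcd(m=19, n=1)
    gcd(m=1, n=0)
    -> return 1
  -> return 1
-> return 1

Final answer: 1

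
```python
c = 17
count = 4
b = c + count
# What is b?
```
Trace:
  c=17
  c=17, count=4
  c=17, count=4, b=21

Final answer: 21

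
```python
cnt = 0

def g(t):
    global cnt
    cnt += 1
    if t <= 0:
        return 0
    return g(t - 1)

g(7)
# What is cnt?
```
Call trace:
g(t=7)
  g(t=6)
    g(t=5)
      g(t=4)
        g(t=3)
          g(t=2)
            g(t=1)
              g(t=0)
              -> return 0
            -> return 0
          -> return 0
        -> return 0
      -> return 0
    -> return 0
  -> return 0
-> return 0

cnt is incremented once per call. g is entered once for each t = 7, 6, 5, 4, 3, 2, 1, 0 (the t <= 0 call returns without recursing), i.e. 7 + 1 calls.
cnt = 8

Final answer: 8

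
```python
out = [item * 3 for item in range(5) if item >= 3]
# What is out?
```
Trace:
  item=0
  item=1
  item=2
  item=3
  item=4
  out=[9, 12]

Final answer: [9, 12]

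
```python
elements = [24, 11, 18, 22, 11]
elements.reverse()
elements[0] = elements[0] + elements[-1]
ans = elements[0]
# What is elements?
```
Trace:
  elements=[24, 11, 18, 22, 11]
  elements=[11, 22, 18, 11, 24]
  elements=[35, 22, 18, 11, 24]
  elements=[35, 22, 18, 11, 24], ans=35

Final answer: [35, 22, 18, 11, 24]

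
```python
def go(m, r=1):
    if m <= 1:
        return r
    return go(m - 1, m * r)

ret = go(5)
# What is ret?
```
Call trace:
go(m=5, r=1)
  go(m=4, r=5)
    go(m=3, r=20)
      go(m=2, r=60)
        go(m=1, r=120)
        -> return 120
      -> return 120
    -> return 120
  -> return 120
-> return 120

Final answer: 120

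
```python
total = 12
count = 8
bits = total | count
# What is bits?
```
Trace:
  total=12
  total=12, count=8
  total=12, count=8, bits=12

Final answer: 12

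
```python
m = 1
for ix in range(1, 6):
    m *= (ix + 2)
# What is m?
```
Trace:
  m=1
  m=3, ix=1
  m=12, ix=2
  m=60, ix=3
  m=360, ix=4
  m=2520, ix=5

Final answer: 2520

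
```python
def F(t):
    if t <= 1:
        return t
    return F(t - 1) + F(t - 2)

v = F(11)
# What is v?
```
Call trace (a repeated sub-call is expanded the first time; later identical calls just restate its return value):
F(t=11)
  F(t=10)
    F(t=9)
      F(t=8)
        F(t=7)
          F(t=6)
            F(t=5)
              F(t=4)
                F(t=3)
                  F(t=2)
                    F(t=1)
                    -> return 1
                    F(t=0)
                    -> return 0
                  -> return 1
                  F(t=1)
                  -> return 1
                -> return 2
                F(t=2) -> return 1  (same call as traced above)
              -> return 3
              F(t=3) -> return 2  (same call as traced above)
            -> return 5
            F(t=4) -> return 3  (same call as traced above)
          -> return 8
          F(t=5) -> return 5  (same call as traced above)
        -> return 13
        F(t=6) -> return 8  (same call as traced above)
      -> return 21
      F(t=7) -> return 13  (same call as traced above)
    -> return 34
    F(t=8) -> return 21  (same call as traced above)
  -> return 55
  F(t=9) -> return 34  (same call as traced above)
-> return 89

Final answer: 89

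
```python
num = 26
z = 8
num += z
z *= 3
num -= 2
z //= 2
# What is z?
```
Trace:
  num=26
  num=26, z=8
  num=34, z=8
  num=34, z=24
  num=32, z=24
  num=32, z=12

Final answer: 12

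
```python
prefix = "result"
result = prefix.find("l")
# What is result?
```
Trace:
  prefix='result'
  prefix='result', result=4

Final answer: 4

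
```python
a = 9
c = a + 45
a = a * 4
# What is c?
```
Trace:
  a=9
  a=9, c=54
  a=36, c=54

Final answer: 54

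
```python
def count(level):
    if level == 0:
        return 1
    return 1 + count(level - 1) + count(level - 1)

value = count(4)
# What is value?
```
Call trace (a repeated sub-call is expanded the first time; later identical calls just restate its return value):
count(level=4)
  count(level=3)
    count(level=2)
      count(level=1)
        count(level=0)
        -> return 1
        count(level=0)
        -> return 1
      -> return 3
      count(level=1) -> return 3  (same call as traced above)
    -> return 7
    count(level=2) -> return 7  (same call as traced above)
  -> return 15
  count(level=3) -> return 15  (same call as traced above)
-> return 31

Final answer: 31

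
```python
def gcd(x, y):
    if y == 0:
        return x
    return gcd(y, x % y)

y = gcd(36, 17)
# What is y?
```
Call trace:
gcd(x=36, y=17)
  gcd(x=17, y=2)
    gcd(x=2, y=1)
      gcd(x=1, y=0)
      -> return 1
    -> return 1
  -> return 1
-> return 1

Final answer: 1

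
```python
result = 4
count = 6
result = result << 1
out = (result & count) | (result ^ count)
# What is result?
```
Trace:
  result=4
  result=4, count=6
  result=8, count=6
  result=8, count=6, out=14

Final answer: 8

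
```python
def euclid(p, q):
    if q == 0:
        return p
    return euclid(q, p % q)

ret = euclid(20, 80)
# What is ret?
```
Call trace:
euclid(p=20, q=80)
  euclid(p=80, q=20)
    euclid(p=20, q=0)
    -> return 20
  -> return 20
-> return 20

Final answer: 20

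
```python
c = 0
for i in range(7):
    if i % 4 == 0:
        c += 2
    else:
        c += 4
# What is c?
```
Trace:
  c=0
  c=2, i=0
  c=6, i=1
  c=10, i=2
  c=14, i=3
  c=16, i=4
  c=20, i=5
  c=24, i=6

Final answer: 24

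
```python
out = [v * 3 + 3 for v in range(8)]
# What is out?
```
Trace:
  v=0
  v=1
  v=2
  v=3
  v=4
  v=5
  v=6
  v=7
  out=[3, 6, 9, 12, 15, 18, 21, 24]

Final answer: [3, 6, 9, 12, 15, 18, 21, 24]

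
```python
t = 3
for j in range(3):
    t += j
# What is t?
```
Trace:
  t=3
  t=3, j=0
  t=4, j=1
  t=6, j=2

Final answer: 6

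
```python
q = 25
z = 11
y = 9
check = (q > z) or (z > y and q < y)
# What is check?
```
Trace:
  q=25
  q=25, z=11
  q=25, z=11, y=9
  q=25, z=11, y=9, check=True

Final answer: True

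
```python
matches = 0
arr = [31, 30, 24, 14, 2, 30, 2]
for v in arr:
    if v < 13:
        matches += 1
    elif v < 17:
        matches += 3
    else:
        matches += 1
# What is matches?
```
Trace:
  matches=0
  matches=1, v=31
  matches=2, v=30
  matches=3, v=24
  matches=6, v=14
  matches=7, v=2
  matches=8, v=30
  matches=9, v=2

Final answer: 9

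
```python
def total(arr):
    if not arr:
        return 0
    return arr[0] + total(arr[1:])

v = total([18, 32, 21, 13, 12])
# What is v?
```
Call trace:
total(arr=[18, 32, 21, 13, 12])
  total(arr=[32, 21, 13, 12])
    total(arr=[21, 13, 12])
      total(arr=[13, 12])
        total(arr=[12])
          total(arr=[])
          -> return 0
        -> return 12
      -> return 25
    -> return 46
  -> return 78
-> return 96

Final answer: 96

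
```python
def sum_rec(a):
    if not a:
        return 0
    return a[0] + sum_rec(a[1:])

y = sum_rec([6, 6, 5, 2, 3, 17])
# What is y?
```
Call trace:
sum_rec(a=[6, 6, 5, 2, 3, 17])
  sum_rec(a=[6, 5, 2, 3, 17])
    sum_rec(a=[5, 2, 3, 17])
      sum_rec(a=[2, 3, 17])
        sum_rec(a=[3, 17])
          sum_rec(a=[17])
            sum_rec(a=[])
            -> return 0
          -> return 17
        -> return 20
      -> return 22
    -> return 27
  -> return 33
-> return 39

Final answer: 39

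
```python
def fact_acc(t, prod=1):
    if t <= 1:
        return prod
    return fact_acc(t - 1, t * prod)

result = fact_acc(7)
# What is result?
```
Call trace:
fact_acc(t=7, prod=1)
  fact_acc(t=6, prod=7)
    fact_acc(t=5, prod=42)
      fact_acc(t=4, prod=210)
        fact_acc(t=3, prod=840)
          fact_acc(t=2, prod=2520)
            fact_acc(t=1, prod=5040)
            -> return 5040
          -> return 5040
        -> return 5040
      -> return 5040
    -> return 5040
  -> return 5040
-> return 5040

Final answer: 5040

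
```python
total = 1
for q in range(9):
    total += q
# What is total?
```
Trace:
  total=1
  total=1, q=0
  total=2, q=1
  total=4, q=2
  total=7, q=3
  total=11, q=4
  total=16, q=5
  total=22, q=6
  total=29, q=7
  total=37, q=8

Final answer: 37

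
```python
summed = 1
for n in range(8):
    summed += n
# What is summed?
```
Trace:
  summed=1
  summed=1, n=0
  summed=2, n=1
  summed=4, n=2
  summed=7, n=3
  summed=11, n=4
  summed=16, n=5
  summed=22, n=6
  summed=29, n=7

Final answer: 29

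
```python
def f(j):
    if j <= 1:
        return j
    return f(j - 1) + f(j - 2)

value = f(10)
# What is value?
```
Call trace (a repeated sub-call is expanded the first time; later identical calls just restate its return value):
f(j=10)
  f(j=9)
    f(j=8)
      f(j=7)
        f(j=6)
          f(j=5)
            f(j=4)
              f(j=3)
                f(j=2)
                  f(j=1)
                  -> return 1
                  f(j=0)
                  -> return 0
                -> return 1
                f(j=1)
                -> return 1
              -> return 2
              f(j=2) -> return 1  (same call as traced above)
            -> return 3
            f(j=3) -> return 2  (same call as traced above)
          -> return 5
          f(j=4) -> return 3  (same call as traced above)
        -> return 8
        f(j=5) -> return 5  (same call as traced above)
      -> return 13
      f(j=6) -> return 8  (same call as traced above)
    -> return 21
    f(j=7) -> return 13  (same call as traced above)
  -> return 34
  f(j=8) -> return 21  (same call as traced above)
-> return 55

Final answer: 55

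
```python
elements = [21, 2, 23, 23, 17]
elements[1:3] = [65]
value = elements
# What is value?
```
Trace:
  elements=[21, 2, 23, 23, 17]
  elements=[21, 65, 23, 17]
  elements=[21, 65, 23, 17], value=[21, 65, 23, 17]

Final answer: [21, 65, 23, 17]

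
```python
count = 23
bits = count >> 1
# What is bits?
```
Trace:
  count=23
  count=23, bits=11

Final answer: 11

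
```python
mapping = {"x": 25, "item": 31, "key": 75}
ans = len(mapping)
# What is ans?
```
Trace:
  mapping={'x': 25, 'item': 31, 'key': 75}
  mapping={'x': 25, 'item': 31, 'key': 75}, ans=3

Final answer: 3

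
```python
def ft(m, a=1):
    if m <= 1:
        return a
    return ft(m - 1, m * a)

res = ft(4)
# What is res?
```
Call trace:
ft(m=4, a=1)
  ft(m=3, a=4)
    ft(m=2, a=12)
      ft(m=1, a=24)
      -> return 24
    -> return 24
  -> return 24
-> return 24

Final answer: 24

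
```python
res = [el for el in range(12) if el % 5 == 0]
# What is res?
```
Trace:
  el=0
  el=1
  el=2
  el=3
  el=4
  el=5
  el=6
  el=7
  el=8
  el=9
  el=10
  el=11
  res=[0, 5, 10]

Final answer: [0, 5, 10]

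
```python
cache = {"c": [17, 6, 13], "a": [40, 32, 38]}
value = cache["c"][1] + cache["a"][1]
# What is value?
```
Trace:
  cache={'c': [17, 6, 13], 'a': [40, 32, 38]}
  cache={'c': [17, 6, 13], 'a': [40, 32, 38]}, value=38

Final answer: 38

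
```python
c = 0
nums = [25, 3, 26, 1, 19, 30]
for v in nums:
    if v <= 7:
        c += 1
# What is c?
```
Trace:
  c=0
  c=0, v=25
  c=1, v=3
  c=1, v=26
  c=2, v=1
  c=2, v=19
  c=2, v=30

Final answer: 2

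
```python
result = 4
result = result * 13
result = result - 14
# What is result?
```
Trace:
  result=4
  result=52
  result=38

Final answer: 38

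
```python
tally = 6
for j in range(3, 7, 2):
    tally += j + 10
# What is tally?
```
Trace:
  tally=6
  tally=19, j=3
  tally=34, j=5

Final answer: 34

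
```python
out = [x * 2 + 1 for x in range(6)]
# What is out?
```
Trace:
  x=0
  x=1
  x=2
  x=3
  x=4
  x=5
  out=[1, 3, 5, 7, 9, 11]

Final answer: [1, 3, 5, 7, 9, 11]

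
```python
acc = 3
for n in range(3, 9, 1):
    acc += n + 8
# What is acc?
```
Trace:
  acc=3
  acc=14, n=3
  acc=26, n=4
  acc=39, n=5
  acc=53, n=6
  acc=68, n=7
  acc=84, n=8

Final answer: 84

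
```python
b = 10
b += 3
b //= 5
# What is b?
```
Trace:
  b=10
  b=13
  b=2

Final answer: 2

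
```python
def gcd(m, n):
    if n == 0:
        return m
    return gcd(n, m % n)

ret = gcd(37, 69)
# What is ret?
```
Call trace:
gcd(m=37, n=69)
  gcd(m=69, n=37)
    gcd(m=37, n=32)
      gcd(m=32, n=5)
        gcd(m=5, n=2)
          gcd(m=2, n=1)
            gcd(m=1, n=0)
            -> return 1
          -> return 1
        -> return 1
      -> return 1
    -> return 1
  -> return 1
-> return 1

Final answer: 1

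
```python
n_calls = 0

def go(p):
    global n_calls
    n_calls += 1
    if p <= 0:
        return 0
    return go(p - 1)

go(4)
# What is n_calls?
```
Call trace:
go(p=4)
  go(p=3)
    go(p=2)
      go(p=1)
        go(p=0)
        -> return 0
      -> return 0
    -> return 0
  -> return 0
-> return 0

n_calls is incremented once per call. go is entered once for each p = 4, 3, 2, 1, 0 (the p <= 0 call returns without recursing), i.e. 4 + 1 calls.
n_calls = 5

Final answer: 5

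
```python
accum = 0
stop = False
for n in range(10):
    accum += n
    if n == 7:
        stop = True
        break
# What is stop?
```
Trace:
  accum=0
  accum=0, stop=False
  accum=0, stop=False, n=0
  accum=1, stop=False, n=1
  accum=3, stop=False, n=2
  accum=6, stop=False, n=3
  accum=10, stop=False, n=4
  accum=15, stop=False, n=5
  accum=21, stop=False, n=6
  accum=28, stop=True, n=7

Final answer: True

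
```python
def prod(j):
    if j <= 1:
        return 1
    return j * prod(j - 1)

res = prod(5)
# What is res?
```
Call trace:
prod(j=5)
  prod(j=4)
    prod(j=3)
      prod(j=2)
        prod(j=1)
        -> return 1
      -> return 2
    -> return 6
  -> return 24
-> return 120

Final answer: 120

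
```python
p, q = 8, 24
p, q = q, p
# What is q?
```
Trace:
  p=8, q=24
  p=24, q=8

Final answer: 8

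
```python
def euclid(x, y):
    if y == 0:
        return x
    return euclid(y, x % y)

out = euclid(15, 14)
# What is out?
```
Call trace:
euclid(x=15, y=14)
  euclid(x=14, y=1)
    euclid(x=1, y=0)
    -> return 1
  -> return 1
-> return 1

Final answer: 1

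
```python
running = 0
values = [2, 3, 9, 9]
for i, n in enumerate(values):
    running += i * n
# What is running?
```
Trace:
  running=0
  running=0, i=0, n=2
  running=3, i=1, n=3
  running=21, i=2, n=9
  running=48, i=3, n=9

Final answer: 48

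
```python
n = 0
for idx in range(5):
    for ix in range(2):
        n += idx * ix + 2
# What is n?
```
Trace:
  n=0
  n=2, idx=0, ix=0
  n=4, idx=0, ix=1
  n=6, idx=1, ix=0
  n=9, idx=1, ix=1
  n=11, idx=2, ix=0
  n=15, idx=2, ix=1
  n=17, idx=3, ix=0
  n=22, idx=3, ix=1
  n=24, idx=4, ix=0
  n=30, idx=4, ix=1

Final answer: 30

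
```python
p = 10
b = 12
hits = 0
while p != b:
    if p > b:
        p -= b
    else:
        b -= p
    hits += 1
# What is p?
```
Trace:
  p=10
  p=10, b=12
  p=10, b=12, hits=0
  p=10, b=2, hits=1
  p=8, b=2, hits=2
  p=6, b=2, hits=3
  p=4, b=2, hits=4
  p=2, b=2, hits=5

Final answer: 2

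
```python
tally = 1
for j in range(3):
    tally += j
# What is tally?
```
Trace:
  tally=1
  tally=1, j=0
  tally=2, j=1
  tally=4, j=2

Final answer: 4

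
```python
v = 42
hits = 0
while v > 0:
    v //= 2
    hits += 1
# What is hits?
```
Trace:
  v=42
  v=42, hits=0
  v=21, hits=1
  v=10, hits=2
  v=5, hits=3
  v=2, hits=4
  v=1, hits=5
  v=0, hits=6

Final answer: 6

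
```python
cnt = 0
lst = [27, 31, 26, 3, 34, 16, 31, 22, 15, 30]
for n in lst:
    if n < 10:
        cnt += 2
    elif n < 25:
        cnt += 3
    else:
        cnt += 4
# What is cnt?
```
Trace:
  cnt=0
  cnt=4, n=27
  cnt=8, n=31
  cnt=12, n=26
  cnt=14, n=3
  cnt=18, n=34
  cnt=21, n=16
  cnt=25, n=31
  cnt=28, n=22
  cnt=31, n=15
  cnt=35, n=30

Final answer: 35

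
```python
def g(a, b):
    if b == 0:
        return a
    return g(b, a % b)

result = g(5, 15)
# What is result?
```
Call trace:
g(a=5, b=15)
  g(a=15, b=5)
    g(a=5, b=0)
    -> return 5
  -> return 5
-> return 5

Final answer: 5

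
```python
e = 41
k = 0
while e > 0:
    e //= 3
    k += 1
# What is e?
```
Trace:
  e=41
  e=41, k=0
  e=13, k=1
  e=4, k=2
  e=1, k=3
  e=0, k=4

Final answer: 0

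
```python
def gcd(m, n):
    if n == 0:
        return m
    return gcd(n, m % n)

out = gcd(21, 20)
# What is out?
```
Call trace:
gcd(m=21, n=20)
  gcd(m=20, n=1)
    gcd(m=1, n=0)
    -> return 1
  -> return 1
-> return 1

Final answer: 1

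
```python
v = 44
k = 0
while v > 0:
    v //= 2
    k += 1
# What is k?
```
Trace:
  v=44
  v=44, k=0
  v=22, k=1
  v=11, k=2
  v=5, k=3
  v=2, k=4
  v=1, k=5
  v=0, k=6

Final answer: 6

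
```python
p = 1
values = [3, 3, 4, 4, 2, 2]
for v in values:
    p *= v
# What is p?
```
Trace:
  p=1
  p=3, v=3
  p=9, v=3
  p=36, v=4
  p=144, v=4
  p=288, v=2
  p=576, v=2

Final answer: 576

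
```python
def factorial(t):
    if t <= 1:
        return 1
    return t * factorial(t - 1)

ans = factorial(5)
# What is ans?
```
Call trace:
factorial(t=5)
  factorial(t=4)
    factorial(t=3)
      factorial(t=2)
        factorial(t=1)
        -> return 1
      -> return 2
    -> return 6
  -> return 24
-> return 120

Final answer: 120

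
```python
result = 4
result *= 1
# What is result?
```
Trace:
  result=4
  result=4

Final answer: 4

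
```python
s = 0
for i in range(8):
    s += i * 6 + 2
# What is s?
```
Trace:
  s=0
  s=2, i=0
  s=10, i=1
  s=24, i=2
  s=44, i=3
  s=70, i=4
  s=102, i=5
  s=140, i=6
  s=184, i=7

Final answer: 184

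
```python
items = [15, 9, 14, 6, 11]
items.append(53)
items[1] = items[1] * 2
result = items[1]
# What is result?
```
Trace:
  items=[15, 9, 14, 6, 11]
  items=[15, 9, 14, 6, 11, 53]
  items=[15, 18, 14, 6, 11, 53]
  items=[15, 18, 14, 6, 11, 53], result=18

Final answer: 18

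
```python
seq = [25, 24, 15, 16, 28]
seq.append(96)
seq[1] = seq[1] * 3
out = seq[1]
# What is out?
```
Trace:
  seq=[25, 24, 15, 16, 28]
  seq=[25, 24, 15, 16, 28, 96]
  seq=[25, 72, 15, 16, 28, 96]
  seq=[25, 72, 15, 16, 28, 96], out=72

Final answer: 72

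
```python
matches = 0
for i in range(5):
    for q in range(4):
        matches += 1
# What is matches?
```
Trace:
  matches=0
  matches=1, i=0, q=0
  matches=2, i=0, q=1
  matches=3, i=0, q=2
  matches=4, i=0, q=3
  matches=5, i=1, q=0
  matches=6, i=1, q=1
  matches=7, i=1, q=2
  matches=8, i=1, q=3
  matches=9, i=2, q=0
  matches=10, i=2, q=1
  matches=11, i=2, q=2
  matches=12, i=2, q=3
  matches=13, i=3, q=0
  matches=14, i=3, q=1
  matches=15, i=3, q=2
  matches=16, i=3, q=3
  matches=17, i=4, q=0
  matches=18, i=4, q=1
  matches=19, i=4, q=2
  matches=20, i=4, q=3

Final answer: 20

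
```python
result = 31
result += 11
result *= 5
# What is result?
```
Trace:
  result=31
  result=42
  result=210

Final answer: 210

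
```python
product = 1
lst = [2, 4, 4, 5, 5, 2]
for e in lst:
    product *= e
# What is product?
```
Trace:
  product=1
  product=2, e=2
  product=8, e=4
  product=32, e=4
  product=160, e=5
  product=800, e=5
  product=1600, e=2

Final answer: 1600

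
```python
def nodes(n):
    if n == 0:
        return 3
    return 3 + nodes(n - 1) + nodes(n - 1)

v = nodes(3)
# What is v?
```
Call trace (a repeated sub-call is expanded the first time; later identical calls just restate its return value):
nodes(n=3)
  nodes(n=2)
    nodes(n=1)
      nodes(n=0)
      -> return 3
      nodes(n=0)
      -> return 3
    -> return 9
    nodes(n=1) -> return 9  (same call as traced above)
  -> return 21
  nodes(n=2) -> return 21  (same call as traced above)
-> return 45

Final answer: 45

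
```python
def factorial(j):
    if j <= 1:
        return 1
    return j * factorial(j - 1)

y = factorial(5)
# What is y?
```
Call trace:
factorial(j=5)
  factorial(j=4)
    factorial(j=3)
      factorial(j=2)
        factorial(j=1)
        -> return 1
      -> return 2
    -> return 6
  -> return 24
-> return 120

Final answer: 120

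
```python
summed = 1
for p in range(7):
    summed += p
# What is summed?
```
Trace:
  summed=1
  summed=1, p=0
  summed=2, p=1
  summed=4, p=2
  summed=7, p=3
  summed=11, p=4
  summed=16, p=5
  summed=22, p=6

Final answer: 22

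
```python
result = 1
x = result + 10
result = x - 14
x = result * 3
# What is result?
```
Trace:
  result=1
  result=1, x=11
  result=-3, x=11
  result=-3, x=-9

Final answer: -3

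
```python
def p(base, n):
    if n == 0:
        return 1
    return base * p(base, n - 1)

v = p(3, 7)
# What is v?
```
Call trace:
p(base=3, n=7)
  p(base=3, n=6)
    p(base=3, n=5)
      p(base=3, n=4)
        p(base=3, n=3)
          p(base=3, n=2)
            p(base=3, n=1)
              p(base=3, n=0)
              -> return 1
            -> return 3
          -> return 9
        -> return 27
      -> return 81
    -> return 243
  -> return 729
-> return 2187

Final answer: 2187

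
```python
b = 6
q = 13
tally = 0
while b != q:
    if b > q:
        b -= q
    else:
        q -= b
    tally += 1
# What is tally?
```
Trace:
  b=6
  b=6, q=13
  b=6, q=13, tally=0
  b=6, q=7, tally=1
  b=6, q=1, tally=2
  b=5, q=1, tally=3
  b=4, q=1, tally=4
  b=3, q=1, tally=5
  b=2, q=1, tally=6
  b=1, q=1, tally=7

Final answer: 7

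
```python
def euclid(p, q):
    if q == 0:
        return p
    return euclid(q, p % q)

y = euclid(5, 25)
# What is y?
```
Call trace:
euclid(p=5, q=25)
  euclid(p=25, q=5)
    euclid(p=5, q=0)
    -> return 5
  -> return 5
-> return 5

Final answer: 5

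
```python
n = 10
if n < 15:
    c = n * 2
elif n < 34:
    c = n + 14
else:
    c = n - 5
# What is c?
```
Trace:
  n=10
  n=10, c=20

Final answer: 20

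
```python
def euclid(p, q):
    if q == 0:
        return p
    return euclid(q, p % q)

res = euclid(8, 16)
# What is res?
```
Call trace:
euclid(p=8, q=16)
  euclid(p=16, q=8)
    euclid(p=8, q=0)
    -> return 8
  -> return 8
-> return 8

Final answer: 8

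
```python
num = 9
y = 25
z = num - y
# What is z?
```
Trace:
  num=9
  num=9, y=25
  num=9, y=25, z=-16

Final answer: -16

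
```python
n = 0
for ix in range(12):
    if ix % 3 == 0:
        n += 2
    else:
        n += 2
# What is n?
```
Trace:
  n=0
  n=2, ix=0
  n=4, ix=1
  n=6, ix=2
  n=8, ix=3
  n=10, ix=4
  n=12, ix=5
  n=14, ix=6
  n=16, ix=7
  n=18, ix=8
  n=20, ix=9
  n=22, ix=10
  n=24, ix=11

Final answer: 24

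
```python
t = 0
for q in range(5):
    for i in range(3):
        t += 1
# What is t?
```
Trace:
  t=0
  t=1, q=0, i=0
  t=2, q=0, i=1
  t=3, q=0, i=2
  t=4, q=1, i=0
  t=5, q=1, i=1
  t=6, q=1, i=2
  t=7, q=2, i=0
  t=8, q=2, i=1
  t=9, q=2, i=2
  t=10, q=3, i=0
  t=11, q=3, i=1
  t=12, q=3, i=2
  t=13, q=4, i=0
  t=14, q=4, i=1
  t=15, q=4, i=2

Final answer: 15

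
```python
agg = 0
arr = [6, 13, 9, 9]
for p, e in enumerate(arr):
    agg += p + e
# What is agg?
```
Trace:
  agg=0
  agg=6, p=0, e=6
  agg=20, p=1, e=13
  agg=31, p=2, e=9
  agg=43, p=3, e=9

Final answer: 43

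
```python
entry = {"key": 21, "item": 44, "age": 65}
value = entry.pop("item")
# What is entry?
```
Trace:
  entry={'key': 21, 'item': 44, 'age': 65}
  entry={'key': 21, 'age': 65}, value=44

Final answer: {'key': 21, 'age': 65}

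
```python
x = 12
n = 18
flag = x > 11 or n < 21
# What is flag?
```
Trace:
  x=12
  x=12, n=18
  x=12, n=18, flag=True

Final answer: True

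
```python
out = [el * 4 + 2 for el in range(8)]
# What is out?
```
Trace:
  el=0
  el=1
  el=2
  el=3
  el=4
  el=5
  el=6
  el=7
  out=[2, 6, 10, 14, 18, 22, 26, 30]

Final answer: [2, 6, 10, 14, 18, 22, 26, 30]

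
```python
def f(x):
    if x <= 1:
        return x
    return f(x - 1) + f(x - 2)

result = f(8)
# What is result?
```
Call trace (a repeated sub-call is expanded the first time; later identical calls just restate its return value):
f(x=8)
  f(x=7)
    f(x=6)
      f(x=5)
        f(x=4)
          f(x=3)
            f(x=2)
              f(x=1)
              -> return 1
              f(x=0)
              -> return 0
            -> return 1
            f(x=1)
            -> return 1
          -> return 2
          f(x=2) -> return 1  (same call as traced above)
        -> return 3
        f(x=3) -> return 2  (same call as traced above)
      -> return 5
      f(x=4) -> return 3  (same call as traced above)
    -> return 8
    f(x=5) -> return 5  (same call as traced above)
  -> return 13
  f(x=6) -> return 8  (same call as traced above)
-> return 21

Final answer: 21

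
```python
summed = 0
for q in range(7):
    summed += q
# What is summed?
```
Trace:
  summed=0
  summed=0, q=0
  summed=1, q=1
  summed=3, q=2
  summed=6, q=3
  summed=10, q=4
  summed=15, q=5
  summed=21, q=6

Final answer: 21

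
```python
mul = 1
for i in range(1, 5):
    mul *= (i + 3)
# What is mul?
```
Trace:
  mul=1
  mul=4, i=1
  mul=20, i=2
  mul=120, i=3
  mul=840, i=4

Final answer: 840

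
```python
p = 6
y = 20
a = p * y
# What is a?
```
Trace:
  p=6
  p=6, y=20
  p=6, y=20, a=120

Final answer: 120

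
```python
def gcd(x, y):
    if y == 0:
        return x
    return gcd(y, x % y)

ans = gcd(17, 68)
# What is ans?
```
Call trace:
gcd(x=17, y=68)
  gcd(x=68, y=17)
    gcd(x=17, y=0)
    -> return 17
  -> return 17
-> return 17

Final answer: 17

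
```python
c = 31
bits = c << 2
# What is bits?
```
Trace:
  c=31
  c=31, bits=124

Final answer: 124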